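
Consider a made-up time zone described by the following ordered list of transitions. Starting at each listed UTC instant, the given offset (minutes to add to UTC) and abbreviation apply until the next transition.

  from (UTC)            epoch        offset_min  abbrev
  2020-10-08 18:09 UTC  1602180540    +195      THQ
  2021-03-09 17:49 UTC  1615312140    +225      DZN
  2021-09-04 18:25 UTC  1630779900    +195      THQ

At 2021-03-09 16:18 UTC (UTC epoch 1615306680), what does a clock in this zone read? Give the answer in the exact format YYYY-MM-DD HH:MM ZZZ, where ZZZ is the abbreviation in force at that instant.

2021-03-09 19:33 THQ

Query: 2021-03-09 16:18 UTC
Rule 1/3 (THQ, +03:15): 2020-10-08 18:09 UTC ≤ query < 2021-03-09 17:49 UTC
16·60 + 18 + 195 = 1173 min
1173 = 0·1440 + 1173; 1173 = 19·60 + 33 → 19:33, same day
→ 2021-03-09 19:33 THQ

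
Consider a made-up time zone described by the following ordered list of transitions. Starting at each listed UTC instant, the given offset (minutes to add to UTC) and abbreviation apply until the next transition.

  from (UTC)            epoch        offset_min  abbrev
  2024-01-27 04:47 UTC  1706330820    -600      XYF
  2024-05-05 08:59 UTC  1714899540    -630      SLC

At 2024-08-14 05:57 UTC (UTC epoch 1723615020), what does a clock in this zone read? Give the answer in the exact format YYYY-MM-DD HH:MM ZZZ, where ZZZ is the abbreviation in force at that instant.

Query: 2024-08-14 05:57 UTC
Rule 2/2 (SLC, -10:30): 2024-05-05 08:59 UTC ≤ query < +∞
5·60 + 57 - 630 = -273 min
-273 = -1·1440 + 1167; 1167 = 19·60 + 27 → 19:27, 2024-08-14 - 1 day = 2024-08-13
→ 2024-08-13 19:27 SLC

2024-08-13 19:27 SLC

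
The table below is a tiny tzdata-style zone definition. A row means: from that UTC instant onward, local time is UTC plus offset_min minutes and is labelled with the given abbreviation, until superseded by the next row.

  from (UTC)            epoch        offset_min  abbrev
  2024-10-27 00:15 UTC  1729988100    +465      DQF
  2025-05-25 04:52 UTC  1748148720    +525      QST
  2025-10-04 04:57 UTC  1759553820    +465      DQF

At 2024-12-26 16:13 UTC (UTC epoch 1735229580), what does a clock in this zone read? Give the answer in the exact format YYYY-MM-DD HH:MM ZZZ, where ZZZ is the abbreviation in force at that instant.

Query: 2024-12-26 16:13 UTC
Rule 1/3 (DQF, +07:45): 2024-10-27 00:15 UTC ≤ query < 2025-05-25 04:52 UTC
16·60 + 13 + 465 = 1438 min
1438 = 0·1440 + 1438; 1438 = 23·60 + 58 → 23:58, same day
→ 2024-12-26 23:58 DQF

2024-12-26 23:58 DQF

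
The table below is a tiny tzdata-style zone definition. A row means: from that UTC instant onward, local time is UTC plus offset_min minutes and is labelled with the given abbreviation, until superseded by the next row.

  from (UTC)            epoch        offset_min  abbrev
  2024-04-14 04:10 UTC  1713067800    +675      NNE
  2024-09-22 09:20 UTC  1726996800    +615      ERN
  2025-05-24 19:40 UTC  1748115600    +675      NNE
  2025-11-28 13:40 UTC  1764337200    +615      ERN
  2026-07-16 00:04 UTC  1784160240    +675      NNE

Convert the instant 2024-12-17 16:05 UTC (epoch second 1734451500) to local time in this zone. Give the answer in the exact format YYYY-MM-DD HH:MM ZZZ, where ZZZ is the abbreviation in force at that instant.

Query: 2024-12-17 16:05 UTC
Rule 2/5 (ERN, +10:15): 2024-09-22 09:20 UTC ≤ query < 2025-05-24 19:40 UTC
16·60 + 5 + 615 = 1580 min
1580 = 1·1440 + 140; 140 = 2·60 + 20 → 02:20, 2024-12-17 + 1 day = 2024-12-18
→ 2024-12-18 02:20 ERN

2024-12-18 02:20 ERN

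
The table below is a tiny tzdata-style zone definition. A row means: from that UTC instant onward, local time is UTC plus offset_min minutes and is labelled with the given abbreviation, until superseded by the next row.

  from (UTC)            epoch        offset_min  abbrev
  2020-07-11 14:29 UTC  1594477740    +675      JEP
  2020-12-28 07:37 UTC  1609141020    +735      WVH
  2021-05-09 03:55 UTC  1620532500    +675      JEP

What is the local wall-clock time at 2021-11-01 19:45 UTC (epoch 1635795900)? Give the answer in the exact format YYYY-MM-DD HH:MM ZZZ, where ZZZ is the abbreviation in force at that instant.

2021-11-02 07:00 JEP

Query: 2021-11-01 19:45 UTC
Rule 3/3 (JEP, +11:15): 2021-05-09 03:55 UTC ≤ query < +∞
19·60 + 45 + 675 = 1860 min
1860 = 1·1440 + 420; 420 = 7·60 + 0 → 07:00, 2021-11-01 + 1 day = 2021-11-02
→ 2021-11-02 07:00 JEP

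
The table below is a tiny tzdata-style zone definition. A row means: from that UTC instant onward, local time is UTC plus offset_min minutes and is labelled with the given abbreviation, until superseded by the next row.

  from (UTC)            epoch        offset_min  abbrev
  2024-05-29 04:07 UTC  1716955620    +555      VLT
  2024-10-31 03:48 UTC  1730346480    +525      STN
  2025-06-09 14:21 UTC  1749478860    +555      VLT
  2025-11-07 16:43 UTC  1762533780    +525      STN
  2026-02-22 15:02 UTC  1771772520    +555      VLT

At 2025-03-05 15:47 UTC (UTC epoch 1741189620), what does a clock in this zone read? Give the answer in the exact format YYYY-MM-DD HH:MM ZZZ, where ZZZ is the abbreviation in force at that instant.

Query: 2025-03-05 15:47 UTC
Rule 2/5 (STN, +08:45): 2024-10-31 03:48 UTC ≤ query < 2025-06-09 14:21 UTC
15·60 + 47 + 525 = 1472 min
1472 = 1·1440 + 32; 32 = 0·60 + 32 → 00:32, 2025-03-05 + 1 day = 2025-03-06
→ 2025-03-06 00:32 STN

2025-03-06 00:32 STN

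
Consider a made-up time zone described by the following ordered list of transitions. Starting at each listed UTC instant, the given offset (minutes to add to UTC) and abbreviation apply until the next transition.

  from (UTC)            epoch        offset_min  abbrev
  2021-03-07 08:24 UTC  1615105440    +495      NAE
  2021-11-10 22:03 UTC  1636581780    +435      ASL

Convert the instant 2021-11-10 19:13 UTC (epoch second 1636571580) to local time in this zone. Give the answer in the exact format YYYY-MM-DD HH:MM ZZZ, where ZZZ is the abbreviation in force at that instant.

2021-11-11 03:28 NAE

Query: 2021-11-10 19:13 UTC
Rule 1/2 (NAE, +08:15): 2021-03-07 08:24 UTC ≤ query < 2021-11-10 22:03 UTC
19·60 + 13 + 495 = 1648 min
1648 = 1·1440 + 208; 208 = 3·60 + 28 → 03:28, 2021-11-10 + 1 day = 2021-11-11
→ 2021-11-11 03:28 NAE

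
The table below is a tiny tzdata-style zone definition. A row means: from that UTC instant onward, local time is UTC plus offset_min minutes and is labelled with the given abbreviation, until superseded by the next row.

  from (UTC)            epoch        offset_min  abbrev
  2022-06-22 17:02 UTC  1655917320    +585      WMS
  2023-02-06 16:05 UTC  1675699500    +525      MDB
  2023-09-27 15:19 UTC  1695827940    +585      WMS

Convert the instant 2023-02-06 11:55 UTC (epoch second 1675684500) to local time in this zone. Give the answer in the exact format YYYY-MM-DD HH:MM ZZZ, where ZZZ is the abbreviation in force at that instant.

Query: 2023-02-06 11:55 UTC
Rule 1/3 (WMS, +09:45): 2022-06-22 17:02 UTC ≤ query < 2023-02-06 16:05 UTC
11·60 + 55 + 585 = 1300 min
1300 = 0·1440 + 1300; 1300 = 21·60 + 40 → 21:40, same day
→ 2023-02-06 21:40 WMS

2023-02-06 21:40 WMS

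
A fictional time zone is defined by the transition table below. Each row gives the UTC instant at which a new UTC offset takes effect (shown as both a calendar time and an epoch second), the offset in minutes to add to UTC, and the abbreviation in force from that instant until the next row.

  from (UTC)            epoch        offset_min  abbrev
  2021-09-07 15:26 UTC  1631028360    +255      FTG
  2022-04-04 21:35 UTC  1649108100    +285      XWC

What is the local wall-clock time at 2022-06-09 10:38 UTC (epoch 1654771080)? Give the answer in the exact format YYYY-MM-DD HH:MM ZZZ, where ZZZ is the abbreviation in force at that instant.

2022-06-09 15:23 XWC

Query: 2022-06-09 10:38 UTC
Rule 2/2 (XWC, +04:45): 2022-04-04 21:35 UTC ≤ query < +∞
10·60 + 38 + 285 = 923 min
923 = 0·1440 + 923; 923 = 15·60 + 23 → 15:23, same day
→ 2022-06-09 15:23 XWC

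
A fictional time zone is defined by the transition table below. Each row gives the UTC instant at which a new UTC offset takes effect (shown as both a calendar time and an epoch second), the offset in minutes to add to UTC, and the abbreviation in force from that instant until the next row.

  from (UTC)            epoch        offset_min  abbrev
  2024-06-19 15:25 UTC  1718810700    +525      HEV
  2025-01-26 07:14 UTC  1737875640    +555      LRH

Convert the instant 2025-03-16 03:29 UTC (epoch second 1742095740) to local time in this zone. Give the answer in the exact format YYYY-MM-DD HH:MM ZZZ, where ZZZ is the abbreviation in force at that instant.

2025-03-16 12:44 LRH

Query: 2025-03-16 03:29 UTC
Rule 2/2 (LRH, +09:15): 2025-01-26 07:14 UTC ≤ query < +∞
3·60 + 29 + 555 = 764 min
764 = 0·1440 + 764; 764 = 12·60 + 44 → 12:44, same day
→ 2025-03-16 12:44 LRH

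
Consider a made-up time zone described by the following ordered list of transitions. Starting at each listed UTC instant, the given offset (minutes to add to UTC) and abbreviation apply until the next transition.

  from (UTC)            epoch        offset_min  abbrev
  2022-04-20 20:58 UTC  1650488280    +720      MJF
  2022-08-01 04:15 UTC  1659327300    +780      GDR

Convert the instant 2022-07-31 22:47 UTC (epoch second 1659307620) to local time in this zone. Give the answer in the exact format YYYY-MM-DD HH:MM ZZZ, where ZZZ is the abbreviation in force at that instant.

Query: 2022-07-31 22:47 UTC
Rule 1/2 (MJF, +12:00): 2022-04-20 20:58 UTC ≤ query < 2022-08-01 04:15 UTC
22·60 + 47 + 720 = 2087 min
2087 = 1·1440 + 647; 647 = 10·60 + 47 → 10:47, 2022-07-31 + 1 day = 2022-08-01
→ 2022-08-01 10:47 MJF

2022-08-01 10:47 MJF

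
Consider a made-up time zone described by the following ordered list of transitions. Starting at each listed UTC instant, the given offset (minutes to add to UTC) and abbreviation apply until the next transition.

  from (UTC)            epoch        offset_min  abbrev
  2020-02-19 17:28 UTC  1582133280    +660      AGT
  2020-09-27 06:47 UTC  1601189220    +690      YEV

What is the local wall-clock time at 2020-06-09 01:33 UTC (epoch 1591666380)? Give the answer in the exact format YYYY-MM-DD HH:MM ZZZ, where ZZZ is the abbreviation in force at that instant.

2020-06-09 12:33 AGT

Query: 2020-06-09 01:33 UTC
Rule 1/2 (AGT, +11:00): 2020-02-19 17:28 UTC ≤ query < 2020-09-27 06:47 UTC
1·60 + 33 + 660 = 753 min
753 = 0·1440 + 753; 753 = 12·60 + 33 → 12:33, same day
→ 2020-06-09 12:33 AGT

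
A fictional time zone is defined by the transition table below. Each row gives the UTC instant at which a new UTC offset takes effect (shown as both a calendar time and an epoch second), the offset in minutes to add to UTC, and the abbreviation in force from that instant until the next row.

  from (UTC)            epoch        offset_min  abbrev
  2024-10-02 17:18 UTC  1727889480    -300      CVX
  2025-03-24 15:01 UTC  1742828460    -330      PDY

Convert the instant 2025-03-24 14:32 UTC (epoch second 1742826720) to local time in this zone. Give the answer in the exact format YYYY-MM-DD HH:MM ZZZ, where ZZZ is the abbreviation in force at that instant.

Query: 2025-03-24 14:32 UTC
Rule 1/2 (CVX, -05:00): 2024-10-02 17:18 UTC ≤ query < 2025-03-24 15:01 UTC
14·60 + 32 - 300 = 572 min
572 = 0·1440 + 572; 572 = 9·60 + 32 → 09:32, same day
→ 2025-03-24 09:32 CVX

2025-03-24 09:32 CVX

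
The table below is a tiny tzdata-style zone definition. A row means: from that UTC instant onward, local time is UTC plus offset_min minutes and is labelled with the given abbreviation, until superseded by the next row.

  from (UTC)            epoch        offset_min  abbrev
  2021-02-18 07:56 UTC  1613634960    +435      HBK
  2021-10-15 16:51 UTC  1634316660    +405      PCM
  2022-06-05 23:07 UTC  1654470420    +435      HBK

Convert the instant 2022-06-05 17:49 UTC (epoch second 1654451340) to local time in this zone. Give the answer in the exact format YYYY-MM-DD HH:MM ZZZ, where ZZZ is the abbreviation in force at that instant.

2022-06-06 00:34 PCM

Query: 2022-06-05 17:49 UTC
Rule 2/3 (PCM, +06:45): 2021-10-15 16:51 UTC ≤ query < 2022-06-05 23:07 UTC
17·60 + 49 + 405 = 1474 min
1474 = 1·1440 + 34; 34 = 0·60 + 34 → 00:34, 2022-06-05 + 1 day = 2022-06-06
→ 2022-06-06 00:34 PCM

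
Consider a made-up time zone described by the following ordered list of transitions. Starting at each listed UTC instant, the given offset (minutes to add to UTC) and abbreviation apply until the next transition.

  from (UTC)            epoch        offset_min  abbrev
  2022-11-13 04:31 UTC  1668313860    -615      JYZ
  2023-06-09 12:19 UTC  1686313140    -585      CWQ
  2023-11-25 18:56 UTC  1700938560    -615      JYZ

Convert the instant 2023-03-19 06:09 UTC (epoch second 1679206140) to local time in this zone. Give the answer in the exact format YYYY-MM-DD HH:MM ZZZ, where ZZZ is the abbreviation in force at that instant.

Query: 2023-03-19 06:09 UTC
Rule 1/3 (JYZ, -10:15): 2022-11-13 04:31 UTC ≤ query < 2023-06-09 12:19 UTC
6·60 + 9 - 615 = -246 min
-246 = -1·1440 + 1194; 1194 = 19·60 + 54 → 19:54, 2023-03-19 - 1 day = 2023-03-18
→ 2023-03-18 19:54 JYZ

2023-03-18 19:54 JYZ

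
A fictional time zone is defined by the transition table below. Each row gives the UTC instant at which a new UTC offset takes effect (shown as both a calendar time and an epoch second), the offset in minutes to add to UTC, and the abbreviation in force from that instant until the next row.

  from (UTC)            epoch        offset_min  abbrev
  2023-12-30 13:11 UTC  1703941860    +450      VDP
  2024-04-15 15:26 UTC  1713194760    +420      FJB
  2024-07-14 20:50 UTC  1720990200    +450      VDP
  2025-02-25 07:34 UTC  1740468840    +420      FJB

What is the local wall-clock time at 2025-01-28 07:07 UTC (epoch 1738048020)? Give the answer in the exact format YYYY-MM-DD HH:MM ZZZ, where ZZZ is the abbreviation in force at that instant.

Query: 2025-01-28 07:07 UTC
Rule 3/4 (VDP, +07:30): 2024-07-14 20:50 UTC ≤ query < 2025-02-25 07:34 UTC
7·60 + 7 + 450 = 877 min
877 = 0·1440 + 877; 877 = 14·60 + 37 → 14:37, same day
→ 2025-01-28 14:37 VDP

2025-01-28 14:37 VDP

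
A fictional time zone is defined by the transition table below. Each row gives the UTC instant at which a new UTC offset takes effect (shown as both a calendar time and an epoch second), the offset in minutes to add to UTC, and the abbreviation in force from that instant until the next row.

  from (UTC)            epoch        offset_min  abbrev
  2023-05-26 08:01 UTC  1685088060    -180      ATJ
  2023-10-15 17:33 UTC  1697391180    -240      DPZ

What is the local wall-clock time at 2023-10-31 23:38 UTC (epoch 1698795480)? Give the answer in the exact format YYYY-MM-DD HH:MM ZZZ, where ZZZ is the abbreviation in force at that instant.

2023-10-31 19:38 DPZ

Query: 2023-10-31 23:38 UTC
Rule 2/2 (DPZ, -04:00): 2023-10-15 17:33 UTC ≤ query < +∞
23·60 + 38 - 240 = 1178 min
1178 = 0·1440 + 1178; 1178 = 19·60 + 38 → 19:38, same day
→ 2023-10-31 19:38 DPZ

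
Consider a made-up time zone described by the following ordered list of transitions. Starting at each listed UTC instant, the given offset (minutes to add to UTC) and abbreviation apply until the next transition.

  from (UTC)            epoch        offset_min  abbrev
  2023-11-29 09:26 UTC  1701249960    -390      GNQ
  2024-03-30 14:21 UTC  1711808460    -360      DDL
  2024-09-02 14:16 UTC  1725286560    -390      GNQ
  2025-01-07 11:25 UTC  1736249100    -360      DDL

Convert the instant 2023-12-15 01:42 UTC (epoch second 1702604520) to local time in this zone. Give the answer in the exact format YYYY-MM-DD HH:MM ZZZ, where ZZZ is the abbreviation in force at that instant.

Query: 2023-12-15 01:42 UTC
Rule 1/4 (GNQ, -06:30): 2023-11-29 09:26 UTC ≤ query < 2024-03-30 14:21 UTC
1·60 + 42 - 390 = -288 min
-288 = -1·1440 + 1152; 1152 = 19·60 + 12 → 19:12, 2023-12-15 - 1 day = 2023-12-14
→ 2023-12-14 19:12 GNQ

2023-12-14 19:12 GNQ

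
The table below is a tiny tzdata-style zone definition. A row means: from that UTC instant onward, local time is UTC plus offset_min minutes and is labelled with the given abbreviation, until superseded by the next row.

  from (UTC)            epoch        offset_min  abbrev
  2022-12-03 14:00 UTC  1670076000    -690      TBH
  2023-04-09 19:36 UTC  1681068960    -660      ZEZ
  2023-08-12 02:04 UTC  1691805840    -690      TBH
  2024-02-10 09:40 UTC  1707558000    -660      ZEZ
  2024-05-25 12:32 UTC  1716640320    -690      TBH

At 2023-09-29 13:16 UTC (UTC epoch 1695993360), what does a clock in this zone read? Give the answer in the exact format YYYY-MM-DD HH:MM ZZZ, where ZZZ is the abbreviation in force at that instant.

Query: 2023-09-29 13:16 UTC
Rule 3/5 (TBH, -11:30): 2023-08-12 02:04 UTC ≤ query < 2024-02-10 09:40 UTC
13·60 + 16 - 690 = 106 min
106 = 0·1440 + 106; 106 = 1·60 + 46 → 01:46, same day
→ 2023-09-29 01:46 TBH

2023-09-29 01:46 TBH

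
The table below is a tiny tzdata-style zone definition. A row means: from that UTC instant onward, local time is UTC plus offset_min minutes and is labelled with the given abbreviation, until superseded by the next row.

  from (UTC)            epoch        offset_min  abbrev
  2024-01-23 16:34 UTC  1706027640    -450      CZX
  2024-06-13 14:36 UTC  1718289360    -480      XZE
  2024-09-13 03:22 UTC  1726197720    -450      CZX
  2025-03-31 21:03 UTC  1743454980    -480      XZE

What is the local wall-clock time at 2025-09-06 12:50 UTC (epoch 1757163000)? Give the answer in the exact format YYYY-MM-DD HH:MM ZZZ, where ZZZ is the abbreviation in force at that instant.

2025-09-06 04:50 XZE

Query: 2025-09-06 12:50 UTC
Rule 4/4 (XZE, -08:00): 2025-03-31 21:03 UTC ≤ query < +∞
12·60 + 50 - 480 = 290 min
290 = 0·1440 + 290; 290 = 4·60 + 50 → 04:50, same day
→ 2025-09-06 04:50 XZE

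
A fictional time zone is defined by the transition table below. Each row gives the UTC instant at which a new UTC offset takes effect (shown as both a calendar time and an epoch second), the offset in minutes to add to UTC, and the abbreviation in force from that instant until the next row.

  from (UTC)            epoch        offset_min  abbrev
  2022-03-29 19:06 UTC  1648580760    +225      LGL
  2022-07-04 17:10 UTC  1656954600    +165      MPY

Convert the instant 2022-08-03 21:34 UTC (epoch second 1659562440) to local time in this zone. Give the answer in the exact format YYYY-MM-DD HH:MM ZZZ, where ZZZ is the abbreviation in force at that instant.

Query: 2022-08-03 21:34 UTC
Rule 2/2 (MPY, +02:45): 2022-07-04 17:10 UTC ≤ query < +∞
21·60 + 34 + 165 = 1459 min
1459 = 1·1440 + 19; 19 = 0·60 + 19 → 00:19, 2022-08-03 + 1 day = 2022-08-04
→ 2022-08-04 00:19 MPY

2022-08-04 00:19 MPY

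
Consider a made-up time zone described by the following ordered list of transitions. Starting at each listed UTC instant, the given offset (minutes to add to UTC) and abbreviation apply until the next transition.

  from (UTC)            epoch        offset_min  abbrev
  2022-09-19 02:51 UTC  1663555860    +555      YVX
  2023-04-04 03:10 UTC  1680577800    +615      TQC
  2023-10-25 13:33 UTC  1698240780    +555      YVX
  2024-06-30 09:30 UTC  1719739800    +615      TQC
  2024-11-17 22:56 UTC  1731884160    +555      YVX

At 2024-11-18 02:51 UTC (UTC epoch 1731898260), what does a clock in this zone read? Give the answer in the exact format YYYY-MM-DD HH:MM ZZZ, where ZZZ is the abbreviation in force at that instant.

2024-11-18 12:06 YVX

Query: 2024-11-18 02:51 UTC
Rule 5/5 (YVX, +09:15): 2024-11-17 22:56 UTC ≤ query < +∞
2·60 + 51 + 555 = 726 min
726 = 0·1440 + 726; 726 = 12·60 + 6 → 12:06, same day
→ 2024-11-18 12:06 YVX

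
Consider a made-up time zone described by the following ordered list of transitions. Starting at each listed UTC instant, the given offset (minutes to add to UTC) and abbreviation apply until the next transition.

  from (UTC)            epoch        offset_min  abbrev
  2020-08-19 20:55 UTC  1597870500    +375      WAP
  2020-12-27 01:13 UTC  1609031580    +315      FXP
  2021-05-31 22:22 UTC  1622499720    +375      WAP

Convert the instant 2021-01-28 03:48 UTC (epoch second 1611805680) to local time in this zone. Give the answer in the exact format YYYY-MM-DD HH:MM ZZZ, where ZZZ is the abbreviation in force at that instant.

Query: 2021-01-28 03:48 UTC
Rule 2/3 (FXP, +05:15): 2020-12-27 01:13 UTC ≤ query < 2021-05-31 22:22 UTC
3·60 + 48 + 315 = 543 min
543 = 0·1440 + 543; 543 = 9·60 + 3 → 09:03, same day
→ 2021-01-28 09:03 FXP

2021-01-28 09:03 FXP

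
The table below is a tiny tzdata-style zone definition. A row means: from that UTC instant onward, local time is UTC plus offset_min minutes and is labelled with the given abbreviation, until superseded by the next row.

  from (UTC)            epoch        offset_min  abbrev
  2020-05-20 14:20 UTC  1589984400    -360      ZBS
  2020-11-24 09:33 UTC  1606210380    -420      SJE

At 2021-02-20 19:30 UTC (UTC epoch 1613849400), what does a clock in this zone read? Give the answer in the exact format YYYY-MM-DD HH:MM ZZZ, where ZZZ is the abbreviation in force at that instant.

Query: 2021-02-20 19:30 UTC
Rule 2/2 (SJE, -07:00): 2020-11-24 09:33 UTC ≤ query < +∞
19·60 + 30 - 420 = 750 min
750 = 0·1440 + 750; 750 = 12·60 + 30 → 12:30, same day
→ 2021-02-20 12:30 SJE

2021-02-20 12:30 SJE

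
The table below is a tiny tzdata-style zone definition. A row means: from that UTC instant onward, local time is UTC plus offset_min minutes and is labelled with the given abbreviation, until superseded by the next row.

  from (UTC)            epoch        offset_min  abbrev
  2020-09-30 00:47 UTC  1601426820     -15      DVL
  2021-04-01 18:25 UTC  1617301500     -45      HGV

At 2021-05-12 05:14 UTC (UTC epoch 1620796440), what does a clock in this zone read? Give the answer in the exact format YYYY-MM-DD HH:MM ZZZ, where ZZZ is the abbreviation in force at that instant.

2021-05-12 04:29 HGV

Query: 2021-05-12 05:14 UTC
Rule 2/2 (HGV, -00:45): 2021-04-01 18:25 UTC ≤ query < +∞
5·60 + 14 - 45 = 269 min
269 = 0·1440 + 269; 269 = 4·60 + 29 → 04:29, same day
→ 2021-05-12 04:29 HGV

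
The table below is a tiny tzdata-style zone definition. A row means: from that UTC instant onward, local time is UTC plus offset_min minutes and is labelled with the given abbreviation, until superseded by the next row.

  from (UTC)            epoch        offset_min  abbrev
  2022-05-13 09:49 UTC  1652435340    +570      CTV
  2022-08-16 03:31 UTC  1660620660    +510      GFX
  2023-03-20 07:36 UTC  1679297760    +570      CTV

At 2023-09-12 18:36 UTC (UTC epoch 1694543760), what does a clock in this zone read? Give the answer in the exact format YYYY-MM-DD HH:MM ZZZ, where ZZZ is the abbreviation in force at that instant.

2023-09-13 04:06 CTV

Query: 2023-09-12 18:36 UTC
Rule 3/3 (CTV, +09:30): 2023-03-20 07:36 UTC ≤ query < +∞
18·60 + 36 + 570 = 1686 min
1686 = 1·1440 + 246; 246 = 4·60 + 6 → 04:06, 2023-09-12 + 1 day = 2023-09-13
→ 2023-09-13 04:06 CTV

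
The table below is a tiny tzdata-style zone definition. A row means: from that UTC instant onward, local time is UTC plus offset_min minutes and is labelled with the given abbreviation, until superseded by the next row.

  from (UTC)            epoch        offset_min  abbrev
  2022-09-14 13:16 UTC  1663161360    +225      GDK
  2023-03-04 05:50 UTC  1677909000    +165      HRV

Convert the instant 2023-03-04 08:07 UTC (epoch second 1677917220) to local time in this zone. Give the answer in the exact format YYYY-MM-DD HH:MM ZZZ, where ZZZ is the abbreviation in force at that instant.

2023-03-04 10:52 HRV

Query: 2023-03-04 08:07 UTC
Rule 2/2 (HRV, +02:45): 2023-03-04 05:50 UTC ≤ query < +∞
8·60 + 7 + 165 = 652 min
652 = 0·1440 + 652; 652 = 10·60 + 52 → 10:52, same day
→ 2023-03-04 10:52 HRV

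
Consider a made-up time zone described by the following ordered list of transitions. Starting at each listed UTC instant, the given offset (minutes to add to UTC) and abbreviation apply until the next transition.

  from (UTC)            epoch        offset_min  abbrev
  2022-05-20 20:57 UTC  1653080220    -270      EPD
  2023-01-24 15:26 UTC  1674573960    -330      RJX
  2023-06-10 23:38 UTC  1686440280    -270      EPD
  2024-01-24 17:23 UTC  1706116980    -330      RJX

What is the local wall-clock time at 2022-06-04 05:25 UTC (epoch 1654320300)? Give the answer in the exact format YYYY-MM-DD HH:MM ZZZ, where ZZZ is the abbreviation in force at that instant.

2022-06-04 00:55 EPD

Query: 2022-06-04 05:25 UTC
Rule 1/4 (EPD, -04:30): 2022-05-20 20:57 UTC ≤ query < 2023-01-24 15:26 UTC
5·60 + 25 - 270 = 55 min
55 = 0·1440 + 55; 55 = 0·60 + 55 → 00:55, same day
→ 2022-06-04 00:55 EPD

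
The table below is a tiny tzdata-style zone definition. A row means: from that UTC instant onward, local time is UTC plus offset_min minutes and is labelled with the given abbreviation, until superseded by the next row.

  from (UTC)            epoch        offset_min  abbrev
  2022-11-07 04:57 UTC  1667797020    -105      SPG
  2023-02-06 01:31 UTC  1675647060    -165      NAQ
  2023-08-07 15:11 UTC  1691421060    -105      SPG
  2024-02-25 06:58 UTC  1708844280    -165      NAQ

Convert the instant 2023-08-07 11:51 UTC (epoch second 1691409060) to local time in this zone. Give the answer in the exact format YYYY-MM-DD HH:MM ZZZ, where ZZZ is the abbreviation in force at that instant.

2023-08-07 09:06 NAQ

Query: 2023-08-07 11:51 UTC
Rule 2/4 (NAQ, -02:45): 2023-02-06 01:31 UTC ≤ query < 2023-08-07 15:11 UTC
11·60 + 51 - 165 = 546 min
546 = 0·1440 + 546; 546 = 9·60 + 6 → 09:06, same day
→ 2023-08-07 09:06 NAQ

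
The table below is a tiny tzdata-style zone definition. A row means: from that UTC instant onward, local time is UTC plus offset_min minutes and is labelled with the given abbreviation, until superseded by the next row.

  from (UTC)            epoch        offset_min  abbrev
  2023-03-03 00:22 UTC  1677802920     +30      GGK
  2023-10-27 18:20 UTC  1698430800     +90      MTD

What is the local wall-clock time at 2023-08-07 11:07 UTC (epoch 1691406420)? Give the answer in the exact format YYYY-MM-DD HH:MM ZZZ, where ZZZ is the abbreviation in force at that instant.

Query: 2023-08-07 11:07 UTC
Rule 1/2 (GGK, +00:30): 2023-03-03 00:22 UTC ≤ query < 2023-10-27 18:20 UTC
11·60 + 7 + 30 = 697 min
697 = 0·1440 + 697; 697 = 11·60 + 37 → 11:37, same day
→ 2023-08-07 11:37 GGK

2023-08-07 11:37 GGK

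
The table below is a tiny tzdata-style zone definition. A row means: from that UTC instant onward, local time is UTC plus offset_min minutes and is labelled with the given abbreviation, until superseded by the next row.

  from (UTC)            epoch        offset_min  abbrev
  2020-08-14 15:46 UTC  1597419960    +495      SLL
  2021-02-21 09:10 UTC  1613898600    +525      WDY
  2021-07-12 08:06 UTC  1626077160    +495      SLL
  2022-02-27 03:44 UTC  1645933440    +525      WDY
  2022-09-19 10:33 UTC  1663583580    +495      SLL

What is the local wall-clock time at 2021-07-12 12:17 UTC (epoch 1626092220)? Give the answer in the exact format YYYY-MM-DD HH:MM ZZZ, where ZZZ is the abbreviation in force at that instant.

2021-07-12 20:32 SLL

Query: 2021-07-12 12:17 UTC
Rule 3/5 (SLL, +08:15): 2021-07-12 08:06 UTC ≤ query < 2022-02-27 03:44 UTC
12·60 + 17 + 495 = 1232 min
1232 = 0·1440 + 1232; 1232 = 20·60 + 32 → 20:32, same day
→ 2021-07-12 20:32 SLL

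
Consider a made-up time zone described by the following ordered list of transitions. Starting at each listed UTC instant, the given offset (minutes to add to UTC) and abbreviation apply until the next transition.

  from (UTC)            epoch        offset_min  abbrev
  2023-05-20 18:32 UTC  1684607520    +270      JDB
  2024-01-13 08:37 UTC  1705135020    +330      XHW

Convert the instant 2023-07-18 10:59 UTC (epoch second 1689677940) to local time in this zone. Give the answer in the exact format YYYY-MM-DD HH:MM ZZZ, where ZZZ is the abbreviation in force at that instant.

2023-07-18 15:29 JDB

Query: 2023-07-18 10:59 UTC
Rule 1/2 (JDB, +04:30): 2023-05-20 18:32 UTC ≤ query < 2024-01-13 08:37 UTC
10·60 + 59 + 270 = 929 min
929 = 0·1440 + 929; 929 = 15·60 + 29 → 15:29, same day
→ 2023-07-18 15:29 JDB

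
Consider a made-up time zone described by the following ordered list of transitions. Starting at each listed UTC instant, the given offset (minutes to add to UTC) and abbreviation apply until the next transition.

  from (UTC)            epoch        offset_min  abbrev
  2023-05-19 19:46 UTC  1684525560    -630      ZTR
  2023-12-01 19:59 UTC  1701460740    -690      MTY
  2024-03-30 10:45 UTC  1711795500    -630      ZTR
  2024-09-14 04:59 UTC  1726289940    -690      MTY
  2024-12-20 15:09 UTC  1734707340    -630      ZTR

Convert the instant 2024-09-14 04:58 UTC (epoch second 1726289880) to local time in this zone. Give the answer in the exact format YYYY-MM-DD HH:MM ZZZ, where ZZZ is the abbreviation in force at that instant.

2024-09-13 18:28 ZTR

Query: 2024-09-14 04:58 UTC
Rule 3/5 (ZTR, -10:30): 2024-03-30 10:45 UTC ≤ query < 2024-09-14 04:59 UTC
4·60 + 58 - 630 = -332 min
-332 = -1·1440 + 1108; 1108 = 18·60 + 28 → 18:28, 2024-09-14 - 1 day = 2024-09-13
→ 2024-09-13 18:28 ZTR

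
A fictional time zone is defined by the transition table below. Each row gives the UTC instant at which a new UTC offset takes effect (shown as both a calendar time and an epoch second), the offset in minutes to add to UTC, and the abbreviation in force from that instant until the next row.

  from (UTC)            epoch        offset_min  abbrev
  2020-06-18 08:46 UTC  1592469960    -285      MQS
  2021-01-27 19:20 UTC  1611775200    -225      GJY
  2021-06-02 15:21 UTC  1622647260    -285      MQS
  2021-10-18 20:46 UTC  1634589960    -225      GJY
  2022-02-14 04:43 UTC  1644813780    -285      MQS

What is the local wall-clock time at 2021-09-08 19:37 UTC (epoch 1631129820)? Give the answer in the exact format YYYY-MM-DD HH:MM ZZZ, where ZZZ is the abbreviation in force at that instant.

Query: 2021-09-08 19:37 UTC
Rule 3/5 (MQS, -04:45): 2021-06-02 15:21 UTC ≤ query < 2021-10-18 20:46 UTC
19·60 + 37 - 285 = 892 min
892 = 0·1440 + 892; 892 = 14·60 + 52 → 14:52, same day
→ 2021-09-08 14:52 MQS

2021-09-08 14:52 MQS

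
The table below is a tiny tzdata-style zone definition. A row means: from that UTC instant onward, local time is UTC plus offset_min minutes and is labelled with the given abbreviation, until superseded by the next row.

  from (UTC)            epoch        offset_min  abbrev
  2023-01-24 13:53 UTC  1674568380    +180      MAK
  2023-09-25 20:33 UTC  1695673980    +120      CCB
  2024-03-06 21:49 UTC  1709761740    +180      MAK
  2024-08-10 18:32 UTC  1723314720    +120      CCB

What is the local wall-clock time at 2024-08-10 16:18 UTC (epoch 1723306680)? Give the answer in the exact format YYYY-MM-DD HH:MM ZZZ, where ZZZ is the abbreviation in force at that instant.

2024-08-10 19:18 MAK

Query: 2024-08-10 16:18 UTC
Rule 3/4 (MAK, +03:00): 2024-03-06 21:49 UTC ≤ query < 2024-08-10 18:32 UTC
16·60 + 18 + 180 = 1158 min
1158 = 0·1440 + 1158; 1158 = 19·60 + 18 → 19:18, same day
→ 2024-08-10 19:18 MAK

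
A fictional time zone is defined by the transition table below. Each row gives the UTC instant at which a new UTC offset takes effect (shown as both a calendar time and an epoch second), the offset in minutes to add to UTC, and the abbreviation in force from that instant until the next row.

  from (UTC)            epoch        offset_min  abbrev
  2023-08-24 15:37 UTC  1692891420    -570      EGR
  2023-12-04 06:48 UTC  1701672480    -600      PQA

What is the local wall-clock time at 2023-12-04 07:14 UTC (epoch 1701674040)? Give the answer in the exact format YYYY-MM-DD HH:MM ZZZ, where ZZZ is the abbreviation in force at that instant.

Query: 2023-12-04 07:14 UTC
Rule 2/2 (PQA, -10:00): 2023-12-04 06:48 UTC ≤ query < +∞
7·60 + 14 - 600 = -166 min
-166 = -1·1440 + 1274; 1274 = 21·60 + 14 → 21:14, 2023-12-04 - 1 day = 2023-12-03
→ 2023-12-03 21:14 PQA

2023-12-03 21:14 PQA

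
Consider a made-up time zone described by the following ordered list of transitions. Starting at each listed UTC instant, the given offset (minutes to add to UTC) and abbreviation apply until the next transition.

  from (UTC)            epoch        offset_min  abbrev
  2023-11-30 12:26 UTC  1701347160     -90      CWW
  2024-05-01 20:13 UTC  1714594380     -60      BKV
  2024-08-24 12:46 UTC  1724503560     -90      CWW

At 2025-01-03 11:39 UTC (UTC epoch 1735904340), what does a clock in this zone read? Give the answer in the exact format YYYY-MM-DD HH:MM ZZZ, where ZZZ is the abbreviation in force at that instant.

Query: 2025-01-03 11:39 UTC
Rule 3/3 (CWW, -01:30): 2024-08-24 12:46 UTC ≤ query < +∞
11·60 + 39 - 90 = 609 min
609 = 0·1440 + 609; 609 = 10·60 + 9 → 10:09, same day
→ 2025-01-03 10:09 CWW

2025-01-03 10:09 CWW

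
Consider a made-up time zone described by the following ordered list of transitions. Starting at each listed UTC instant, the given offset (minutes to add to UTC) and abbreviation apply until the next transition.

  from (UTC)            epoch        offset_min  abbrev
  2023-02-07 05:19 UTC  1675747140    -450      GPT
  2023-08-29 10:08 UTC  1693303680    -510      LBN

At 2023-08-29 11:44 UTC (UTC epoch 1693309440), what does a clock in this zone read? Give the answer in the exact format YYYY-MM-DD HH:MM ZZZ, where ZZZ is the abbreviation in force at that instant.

2023-08-29 03:14 LBN

Query: 2023-08-29 11:44 UTC
Rule 2/2 (LBN, -08:30): 2023-08-29 10:08 UTC ≤ query < +∞
11·60 + 44 - 510 = 194 min
194 = 0·1440 + 194; 194 = 3·60 + 14 → 03:14, same day
→ 2023-08-29 03:14 LBN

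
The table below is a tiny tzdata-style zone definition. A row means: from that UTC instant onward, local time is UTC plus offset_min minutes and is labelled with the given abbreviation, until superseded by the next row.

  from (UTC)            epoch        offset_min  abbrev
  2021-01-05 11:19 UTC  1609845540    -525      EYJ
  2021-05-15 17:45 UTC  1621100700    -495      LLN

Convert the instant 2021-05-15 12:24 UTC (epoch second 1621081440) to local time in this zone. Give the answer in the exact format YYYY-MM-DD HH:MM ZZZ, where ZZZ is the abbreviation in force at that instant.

2021-05-15 03:39 EYJ

Query: 2021-05-15 12:24 UTC
Rule 1/2 (EYJ, -08:45): 2021-01-05 11:19 UTC ≤ query < 2021-05-15 17:45 UTC
12·60 + 24 - 525 = 219 min
219 = 0·1440 + 219; 219 = 3·60 + 39 → 03:39, same day
→ 2021-05-15 03:39 EYJ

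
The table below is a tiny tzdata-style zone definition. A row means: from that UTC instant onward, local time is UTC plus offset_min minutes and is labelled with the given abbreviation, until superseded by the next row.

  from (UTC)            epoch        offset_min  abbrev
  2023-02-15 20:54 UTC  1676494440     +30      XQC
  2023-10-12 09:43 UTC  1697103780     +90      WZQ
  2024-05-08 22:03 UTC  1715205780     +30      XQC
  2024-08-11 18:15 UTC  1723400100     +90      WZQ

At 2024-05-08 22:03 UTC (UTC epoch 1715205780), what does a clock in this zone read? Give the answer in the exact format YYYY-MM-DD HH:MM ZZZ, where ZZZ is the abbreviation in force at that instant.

Query: 2024-05-08 22:03 UTC
Rule 3/4 (XQC, +00:30): 2024-05-08 22:03 UTC ≤ query < 2024-08-11 18:15 UTC
22·60 + 3 + 30 = 1353 min
1353 = 0·1440 + 1353; 1353 = 22·60 + 33 → 22:33, same day
→ 2024-05-08 22:33 XQC

2024-05-08 22:33 XQC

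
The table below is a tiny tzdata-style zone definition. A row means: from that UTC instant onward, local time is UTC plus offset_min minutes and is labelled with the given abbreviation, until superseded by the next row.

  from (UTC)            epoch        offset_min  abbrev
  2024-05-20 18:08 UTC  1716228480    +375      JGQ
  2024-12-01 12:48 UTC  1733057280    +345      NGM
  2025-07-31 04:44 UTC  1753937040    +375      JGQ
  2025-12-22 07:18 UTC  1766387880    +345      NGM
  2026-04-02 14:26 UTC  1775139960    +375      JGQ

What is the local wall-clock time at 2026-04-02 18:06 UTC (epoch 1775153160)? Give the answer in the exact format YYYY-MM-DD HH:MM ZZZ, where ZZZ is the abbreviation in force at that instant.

2026-04-03 00:21 JGQ

Query: 2026-04-02 18:06 UTC
Rule 5/5 (JGQ, +06:15): 2026-04-02 14:26 UTC ≤ query < +∞
18·60 + 6 + 375 = 1461 min
1461 = 1·1440 + 21; 21 = 0·60 + 21 → 00:21, 2026-04-02 + 1 day = 2026-04-03
→ 2026-04-03 00:21 JGQ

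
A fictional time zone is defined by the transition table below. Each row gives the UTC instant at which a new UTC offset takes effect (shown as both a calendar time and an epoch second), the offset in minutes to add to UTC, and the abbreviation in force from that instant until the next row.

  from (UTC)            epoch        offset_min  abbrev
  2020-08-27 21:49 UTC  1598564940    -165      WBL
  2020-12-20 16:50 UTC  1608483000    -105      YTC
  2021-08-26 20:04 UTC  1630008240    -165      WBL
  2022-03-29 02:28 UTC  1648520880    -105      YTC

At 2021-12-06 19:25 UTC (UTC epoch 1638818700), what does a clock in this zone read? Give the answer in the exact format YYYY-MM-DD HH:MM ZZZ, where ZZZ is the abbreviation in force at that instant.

Query: 2021-12-06 19:25 UTC
Rule 3/4 (WBL, -02:45): 2021-08-26 20:04 UTC ≤ query < 2022-03-29 02:28 UTC
19·60 + 25 - 165 = 1000 min
1000 = 0·1440 + 1000; 1000 = 16·60 + 40 → 16:40, same day
→ 2021-12-06 16:40 WBL

2021-12-06 16:40 WBL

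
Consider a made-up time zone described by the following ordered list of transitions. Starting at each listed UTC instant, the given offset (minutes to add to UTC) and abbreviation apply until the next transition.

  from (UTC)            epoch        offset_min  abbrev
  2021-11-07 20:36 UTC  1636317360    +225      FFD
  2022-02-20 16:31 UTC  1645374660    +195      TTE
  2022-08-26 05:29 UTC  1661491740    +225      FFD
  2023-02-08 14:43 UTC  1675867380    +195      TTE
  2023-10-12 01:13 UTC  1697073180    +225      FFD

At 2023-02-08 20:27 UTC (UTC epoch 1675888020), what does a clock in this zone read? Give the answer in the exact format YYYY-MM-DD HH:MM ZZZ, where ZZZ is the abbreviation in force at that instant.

Query: 2023-02-08 20:27 UTC
Rule 4/5 (TTE, +03:15): 2023-02-08 14:43 UTC ≤ query < 2023-10-12 01:13 UTC
20·60 + 27 + 195 = 1422 min
1422 = 0·1440 + 1422; 1422 = 23·60 + 42 → 23:42, same day
→ 2023-02-08 23:42 TTE

2023-02-08 23:42 TTE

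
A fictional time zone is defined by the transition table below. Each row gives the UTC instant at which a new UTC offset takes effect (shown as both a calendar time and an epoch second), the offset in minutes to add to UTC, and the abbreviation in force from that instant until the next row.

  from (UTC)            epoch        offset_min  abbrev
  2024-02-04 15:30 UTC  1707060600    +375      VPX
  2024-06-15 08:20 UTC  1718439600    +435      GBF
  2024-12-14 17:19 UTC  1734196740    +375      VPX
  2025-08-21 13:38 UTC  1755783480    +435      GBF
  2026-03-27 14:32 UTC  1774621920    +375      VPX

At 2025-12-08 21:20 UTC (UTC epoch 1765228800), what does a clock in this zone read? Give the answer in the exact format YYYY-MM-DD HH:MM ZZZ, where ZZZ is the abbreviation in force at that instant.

2025-12-09 04:35 GBF

Query: 2025-12-08 21:20 UTC
Rule 4/5 (GBF, +07:15): 2025-08-21 13:38 UTC ≤ query < 2026-03-27 14:32 UTC
21·60 + 20 + 435 = 1715 min
1715 = 1·1440 + 275; 275 = 4·60 + 35 → 04:35, 2025-12-08 + 1 day = 2025-12-09
→ 2025-12-09 04:35 GBF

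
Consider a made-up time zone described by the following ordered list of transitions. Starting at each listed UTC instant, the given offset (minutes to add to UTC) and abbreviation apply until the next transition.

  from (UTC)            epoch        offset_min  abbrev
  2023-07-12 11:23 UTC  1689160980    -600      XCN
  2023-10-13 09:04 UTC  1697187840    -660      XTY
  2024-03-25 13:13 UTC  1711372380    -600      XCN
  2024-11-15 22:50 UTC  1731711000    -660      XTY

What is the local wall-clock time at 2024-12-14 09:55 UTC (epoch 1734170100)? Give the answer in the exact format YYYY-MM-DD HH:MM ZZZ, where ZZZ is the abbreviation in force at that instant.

2024-12-13 22:55 XTY

Query: 2024-12-14 09:55 UTC
Rule 4/4 (XTY, -11:00): 2024-11-15 22:50 UTC ≤ query < +∞
9·60 + 55 - 660 = -65 min
-65 = -1·1440 + 1375; 1375 = 22·60 + 55 → 22:55, 2024-12-14 - 1 day = 2024-12-13
→ 2024-12-13 22:55 XTY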